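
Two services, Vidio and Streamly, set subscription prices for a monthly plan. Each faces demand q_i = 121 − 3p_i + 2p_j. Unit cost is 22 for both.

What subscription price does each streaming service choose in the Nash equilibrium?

Vidio's profit: π = (p_{Vidio} − 22)(121 − 3p_{Vidio} + 2p_{Streamly}).
∂π/∂p_{Vidio} = 187 − 6p_{Vidio} + 2p_{Streamly} = 0 ⇒ p_{Vidio} = 187/6 + (1/3)p_{Streamly}.
By symmetry p_{Streamly} = p_{Vidio}; substituting into the reaction function, (2/3)p_{Vidio} = 187/6 and p_{Vidio} = 46.75.

46.75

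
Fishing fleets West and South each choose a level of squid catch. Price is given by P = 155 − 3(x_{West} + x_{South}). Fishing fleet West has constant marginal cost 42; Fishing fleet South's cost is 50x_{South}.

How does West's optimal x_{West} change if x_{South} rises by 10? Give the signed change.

-5

Fishing fleet West's profit: π = x_{West}(155 − 3(x_{West} + x_{South})) − 42x_{West}.
∂π/∂x_{West} = 113 − 6x_{West} − 3x_{South} = 0, so x_{West} = 113/6 − 0.5x_{South}.
The reaction-function slope is −0.5, so a 10-unit rise in x_{South} moves x_{West} by −0.5 × 10 = −5. West's best response falls — the actions are strategic substitutes.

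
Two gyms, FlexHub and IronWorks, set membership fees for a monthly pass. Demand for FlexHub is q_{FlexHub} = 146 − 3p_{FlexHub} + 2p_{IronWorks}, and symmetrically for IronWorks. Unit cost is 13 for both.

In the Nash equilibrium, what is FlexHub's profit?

3316.6875

FlexHub's profit: π = (p_{FlexHub} − 13)(146 − 3p_{FlexHub} + 2p_{IronWorks}).
∂π/∂p_{FlexHub} = 185 − 6p_{FlexHub} + 2p_{IronWorks} = 0 ⇒ p_{FlexHub} = 185/6 + (1/3)p_{IronWorks}.
The game is symmetric, so in equilibrium p_{IronWorks} = p_{FlexHub}: the reaction function gives (2/3)p_{FlexHub} = 185/6, hence p_{FlexHub} = 46.25.
q_{FlexHub} = 146 − 3·46.25 + 2·46.25 = 99.75.
Profit = (46.25 − 13)·99.75 = 3316.6875.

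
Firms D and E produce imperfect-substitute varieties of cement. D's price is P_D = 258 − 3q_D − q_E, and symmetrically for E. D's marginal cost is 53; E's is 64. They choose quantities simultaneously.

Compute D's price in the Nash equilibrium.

141.8

Firm D's profit: π = q_D(258 − 3q_D − q_E) − 53q_D.
∂π/∂q_D = 205 − 6q_D − q_E = 0 ⇒ q_D = 205/6 − (1/6)q_E.
Similarly q_E = 97/3 − (1/6)q_D.
Substituting the second reaction function into the first: q_D = 205/6 − (1/6)(97/3 − (1/6)q_D), which gives (35/36)q_D = 259/9 ⇒ q_D = 29.6.
Then q_E = 97/3 − (1/6)·29.6 = 27.4.
P_D = 258 − 3·29.6 − 27.4 = 141.8.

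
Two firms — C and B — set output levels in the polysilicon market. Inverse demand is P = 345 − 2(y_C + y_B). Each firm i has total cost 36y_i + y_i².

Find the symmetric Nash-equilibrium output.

Firm C's profit: π = y_C(345 − 2(y_C + y_B)) − 36y_C − y_C².
∂π/∂y_C = 309 − 6y_C − 2y_B = 0, so y_C = 51.5 − (1/3)y_B.
Setting y_C = y_B in the reaction function: y_C = 51.5 − (1/3)y_C, so y_C = 51.5 / (4/3) = 38.625.

38.625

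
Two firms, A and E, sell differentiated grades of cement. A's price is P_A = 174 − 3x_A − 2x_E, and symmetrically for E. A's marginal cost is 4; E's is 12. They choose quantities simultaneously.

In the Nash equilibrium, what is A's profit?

Firm A's profit: π = x_A(174 − 3x_A − 2x_E) − 4x_A.
∂π/∂x_A = 170 − 6x_A − 2x_E = 0 ⇒ x_A = 85/3 − (1/3)x_E.
Similarly x_E = 27 − (1/3)x_A.
Plugging x_E into A's best response: x_A = 85/3 − (1/3)(27 − (1/3)x_A) ⇒ (8/9)x_A = 58/3, so x_A = 21.75.
Then x_E = 27 − (1/3)·21.75 = 19.75.
P_A = 174 − 3·21.75 − 2·19.75 = 69.25.
Profit = (69.25 − 4)·21.75 = 1419.1875.

1419.1875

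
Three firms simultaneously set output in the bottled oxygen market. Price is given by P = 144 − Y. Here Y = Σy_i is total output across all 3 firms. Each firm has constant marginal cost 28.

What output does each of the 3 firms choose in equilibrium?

29

A representative firm's profit is π_i = y_i(144 − Y) − 28y_i, with Y = y_i + Σ_{j≠i} y_j.
First-order condition: 116 − 2y_i − Σ_{j≠i} y_j = 0.
In a symmetric equilibrium every firm chooses the same y, so Σ_{j≠i} y_j = 2y. The condition becomes 116 − 4y = 0, giving y = 116/4 = 29.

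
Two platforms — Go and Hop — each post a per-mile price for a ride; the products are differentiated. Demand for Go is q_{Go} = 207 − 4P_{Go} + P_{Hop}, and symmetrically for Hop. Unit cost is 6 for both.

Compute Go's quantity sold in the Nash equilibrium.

Go's profit: π = (P_{Go} − 6)(207 − 4P_{Go} + P_{Hop}).
∂π/∂P_{Go} = 231 − 8P_{Go} + P_{Hop} = 0 ⇒ P_{Go} = 28.875 + 0.125P_{Hop}.
Setting P_{Go} = P_{Hop} in the reaction function: P_{Go} = 28.875 + 0.125P_{Go}, so P_{Go} = 28.875 / 0.875 = 33.
q_{Go} = 207 − 4·33 + 33 = 108.

108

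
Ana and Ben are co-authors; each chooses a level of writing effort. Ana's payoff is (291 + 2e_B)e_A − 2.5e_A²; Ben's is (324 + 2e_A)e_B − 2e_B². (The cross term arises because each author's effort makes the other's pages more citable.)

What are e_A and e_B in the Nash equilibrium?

Expanding Ana's payoff: 291e_A + 2e_Be_A − 2.5e_A².
∂π/∂e_A = 291 + 2e_B − 5e_A = 0, so e_A = 58.2 + 0.4e_B.
Likewise for Ben: e_B = 81 + 0.5e_A.
Solving the two reaction functions simultaneously: (1 − (0.4)(0.5))e_A = 58.2 + 0.4·81, so 0.8e_A = 90.6 and e_A = 113.25.
Then e_B = 81 + 0.5·113.25 = 137.625.

113.25, 137.625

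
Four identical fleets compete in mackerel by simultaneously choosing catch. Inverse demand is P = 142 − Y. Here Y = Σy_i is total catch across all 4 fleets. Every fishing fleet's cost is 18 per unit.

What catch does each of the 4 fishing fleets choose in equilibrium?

24.8

A representative fishing fleet's profit is π_i = y_i(142 − Y) − 18y_i, with Y = y_i + Σ_{j≠i} y_j.
First-order condition: 124 − 2y_i − Σ_{j≠i} y_j = 0.
Imposing symmetry (y_j = y for all j) turns Σ_{j≠i} y_j into 3y, so 124 = 5y and y = 24.8.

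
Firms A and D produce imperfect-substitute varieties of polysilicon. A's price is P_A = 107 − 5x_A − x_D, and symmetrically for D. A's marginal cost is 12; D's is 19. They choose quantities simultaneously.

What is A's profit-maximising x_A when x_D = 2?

9.3

Firm A's profit: π = x_A(107 − 5x_A − x_D) − 12x_A.
∂π/∂x_A = 95 − 10x_A − x_D = 0 ⇒ x_A = 9.5 − 0.1x_D.
At x_D = 2: x_A = 9.5 − 0.1·2 = 9.3.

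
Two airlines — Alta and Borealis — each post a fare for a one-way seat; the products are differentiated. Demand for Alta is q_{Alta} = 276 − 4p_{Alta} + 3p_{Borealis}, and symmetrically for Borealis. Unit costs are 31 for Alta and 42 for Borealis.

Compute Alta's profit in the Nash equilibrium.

Alta's profit: π = (p_{Alta} − 31)(276 − 4p_{Alta} + 3p_{Borealis}).
∂π/∂p_{Alta} = 400 − 8p_{Alta} + 3p_{Borealis} = 0 ⇒ p_{Alta} = 50 + 0.375p_{Borealis}.
Similarly p_{Borealis} = 55.5 + 0.375p_{Alta}.
Plugging p_{Borealis} into Alta's best response: p_{Alta} = 50 + 0.375(55.5 + 0.375p_{Alta}) ⇒ (55/64)p_{Alta} = 70.8125, so p_{Alta} = 82.4.
Then p_{Borealis} = 55.5 + 0.375·82.4 = 86.4.
q_{Alta} = 276 − 4·82.4 + 3·86.4 = 205.6.
Profit = (82.4 − 31)·205.6 = 10567.84.

10567.84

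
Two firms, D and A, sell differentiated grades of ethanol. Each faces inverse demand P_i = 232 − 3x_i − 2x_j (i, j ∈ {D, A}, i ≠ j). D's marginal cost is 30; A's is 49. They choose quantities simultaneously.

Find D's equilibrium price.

Firm D's profit: π = x_D(232 − 3x_D − 2x_A) − 30x_D.
∂π/∂x_D = 202 − 6x_D − 2x_A = 0 ⇒ x_D = 101/3 − (1/3)x_A.
Similarly x_A = 30.5 − (1/3)x_D.
Substituting the second reaction function into the first: x_D = 101/3 − (1/3)(30.5 − (1/3)x_D), which gives (8/9)x_D = 23.5 ⇒ x_D = 26.4375.
Then x_A = 30.5 − (1/3)·26.4375 = 21.6875.
P_D = 232 − 3·26.4375 − 2·21.6875 = 109.3125.

109.3125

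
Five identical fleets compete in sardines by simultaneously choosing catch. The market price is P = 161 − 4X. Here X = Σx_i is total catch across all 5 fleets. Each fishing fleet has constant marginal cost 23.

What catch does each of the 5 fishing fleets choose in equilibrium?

5.75

A representative fishing fleet's profit is π_i = x_i(161 − 4X) − 23x_i, with X = x_i + Σ_{j≠i} x_j.
First-order condition: 138 − 8x_i − 4Σ_{j≠i} x_j = 0.
With identical fishing fleets, set every x_j = x: then 138 − 8x − 16x = 0, i.e. x = 138/24 = 5.75.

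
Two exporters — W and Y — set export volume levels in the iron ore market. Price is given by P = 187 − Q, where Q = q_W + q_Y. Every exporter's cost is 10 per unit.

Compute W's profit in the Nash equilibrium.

Exporter W's profit: π = q_W(187 − (q_W + q_Y)) − 10q_W.
∂π/∂q_W = 177 − 2q_W − q_Y = 0, so q_W = 88.5 − 0.5q_Y.
By symmetry q_Y = q_W; substituting into the reaction function, 1.5q_W = 88.5 and q_W = 59.
Price P = 187 − 118 = 69.
W's profit: (69 − 10)·59 = 3481.

3481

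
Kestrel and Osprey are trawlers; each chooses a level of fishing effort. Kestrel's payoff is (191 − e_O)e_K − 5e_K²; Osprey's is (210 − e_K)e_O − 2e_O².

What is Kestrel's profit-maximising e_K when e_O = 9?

Expanding Kestrel's payoff: 191e_K − e_Oe_K − 5e_K².
∂π/∂e_K = 191 − e_O − 10e_K = 0, so e_K = 19.1 − 0.1e_O.
At e_O = 9: e_K = 19.1 − 0.1·9 = 18.2.

18.2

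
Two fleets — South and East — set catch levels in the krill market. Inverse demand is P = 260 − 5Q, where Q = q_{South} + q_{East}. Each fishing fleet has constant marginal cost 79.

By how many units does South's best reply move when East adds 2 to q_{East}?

Fishing fleet South's profit: π = q_{South}(260 − 5(q_{South} + q_{East})) − 79q_{South}.
∂π/∂q_{South} = 181 − 10q_{South} − 5q_{East} = 0, so q_{South} = 18.1 − 0.5q_{East}.
The reaction-function slope is −0.5, so a 2-unit rise in q_{East} moves q_{South} by −0.5 × 2 = −1. South's best response falls — the actions are strategic substitutes.

-1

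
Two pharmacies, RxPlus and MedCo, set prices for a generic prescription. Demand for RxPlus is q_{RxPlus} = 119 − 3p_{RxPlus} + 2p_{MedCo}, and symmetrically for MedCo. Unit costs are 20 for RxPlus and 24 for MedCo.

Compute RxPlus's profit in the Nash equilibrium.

1950.75

RxPlus's profit: π = (p_{RxPlus} − 20)(119 − 3p_{RxPlus} + 2p_{MedCo}).
∂π/∂p_{RxPlus} = 179 − 6p_{RxPlus} + 2p_{MedCo} = 0 ⇒ p_{RxPlus} = 179/6 + (1/3)p_{MedCo}.
Similarly p_{MedCo} = 191/6 + (1/3)p_{RxPlus}.
Solving the two reaction functions simultaneously: (1 − (1/3)(1/3))p_{RxPlus} = 179/6 + (1/3)·(191/6), so (8/9)p_{RxPlus} = 364/9 and p_{RxPlus} = 45.5.
Then p_{MedCo} = 191/6 + (1/3)·45.5 = 47.
q_{RxPlus} = 119 − 3·45.5 + 2·47 = 76.5.
Profit = (45.5 − 20)·76.5 = 1950.75.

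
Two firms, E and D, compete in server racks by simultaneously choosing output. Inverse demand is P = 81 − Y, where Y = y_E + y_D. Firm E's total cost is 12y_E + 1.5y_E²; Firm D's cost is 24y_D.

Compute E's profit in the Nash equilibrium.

Firm E's profit: π = y_E(81 − (y_E + y_D)) − 12y_E − 1.5y_E².
∂π/∂y_E = 69 − 5y_E − y_D = 0, so y_E = 13.8 − 0.2y_D.
For D: ∂π/∂y_D = 57 − 2y_D − y_E = 0 ⇒ y_D = 28.5 − 0.5y_E.
Plugging y_D into E's best response: y_E = 13.8 − 0.2(28.5 − 0.5y_E) ⇒ 0.9y_E = 8.1, so y_E = 9.
Then y_D = 28.5 − 0.5·9 = 24.
Price P = 81 − 33 = 48.
E's profit: (48 − 12)·9 − 1.5(9)² = 202.5.

202.5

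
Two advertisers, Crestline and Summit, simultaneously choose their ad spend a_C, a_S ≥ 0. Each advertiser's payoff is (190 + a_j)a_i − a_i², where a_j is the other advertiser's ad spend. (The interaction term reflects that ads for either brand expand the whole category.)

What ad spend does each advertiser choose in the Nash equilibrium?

190

Crestline's payoff is (190 + a_S)a_C − a_C².
∂π/∂a_C = 190 + a_S − 2a_C = 0, so a_C = 95 + 0.5a_S.
The game is symmetric, so in equilibrium a_S = a_C: the reaction function gives 0.5a_C = 95, hence a_C = 190.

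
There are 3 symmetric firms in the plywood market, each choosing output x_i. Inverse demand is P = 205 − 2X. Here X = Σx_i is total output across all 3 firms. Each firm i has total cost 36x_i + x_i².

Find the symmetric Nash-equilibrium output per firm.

16.9

A representative firm's profit is π_i = x_i(205 − 2X) − 36x_i − x_i², with X = x_i + Σ_{j≠i} x_j.
First-order condition: 169 − 6x_i − 2Σ_{j≠i} x_j = 0.
In a symmetric equilibrium every firm chooses the same x, so Σ_{j≠i} x_j = 2x. The condition becomes 169 − 10x = 0, giving x = 169/10 = 16.9.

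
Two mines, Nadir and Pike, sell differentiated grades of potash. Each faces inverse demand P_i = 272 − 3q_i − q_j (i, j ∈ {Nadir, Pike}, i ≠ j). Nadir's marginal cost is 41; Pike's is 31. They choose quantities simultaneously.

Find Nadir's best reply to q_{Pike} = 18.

35.5

Mine Nadir's profit: π = q_{Nadir}(272 − 3q_{Nadir} − q_{Pike}) − 41q_{Nadir}.
∂π/∂q_{Nadir} = 231 − 6q_{Nadir} − q_{Pike} = 0 ⇒ q_{Nadir} = 38.5 − (1/6)q_{Pike}.
At q_{Pike} = 18: q_{Nadir} = 38.5 − (1/6)·18 = 35.5.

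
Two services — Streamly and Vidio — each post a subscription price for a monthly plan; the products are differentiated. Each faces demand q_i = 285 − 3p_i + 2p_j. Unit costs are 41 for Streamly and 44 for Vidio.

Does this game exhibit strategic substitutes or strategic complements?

Streamly's profit: π = (p_{Streamly} − 41)(285 − 3p_{Streamly} + 2p_{Vidio}).
∂π/∂p_{Streamly} = 408 − 6p_{Streamly} + 2p_{Vidio} = 0 ⇒ p_{Streamly} = 68 + (1/3)p_{Vidio}.
The best-response slope dp_{Streamly}/dp_{Vidio} = 1/3 > 0: the reaction function is upward-sloping, so the choices are strategic complements.

strategic complements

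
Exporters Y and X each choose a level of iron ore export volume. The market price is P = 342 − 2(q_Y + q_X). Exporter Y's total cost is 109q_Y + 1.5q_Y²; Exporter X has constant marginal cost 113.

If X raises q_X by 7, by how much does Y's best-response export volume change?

-2

Exporter Y's profit: π = q_Y(342 − 2(q_Y + q_X)) − 109q_Y − 1.5q_Y².
∂π/∂q_Y = 233 − 7q_Y − 2q_X = 0, so q_Y = 233/7 − (2/7)q_X.
The reaction-function slope is −2/7, so a 7-unit rise in q_X moves q_Y by −2/7 × 7 = −2. Y's best response falls — the actions are strategic substitutes.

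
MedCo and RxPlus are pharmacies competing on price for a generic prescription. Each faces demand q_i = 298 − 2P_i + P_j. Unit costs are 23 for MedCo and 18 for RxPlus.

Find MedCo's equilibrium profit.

MedCo's profit: π = (P_{MedCo} − 23)(298 − 2P_{MedCo} + P_{RxPlus}).
∂π/∂P_{MedCo} = 344 − 4P_{MedCo} + P_{RxPlus} = 0 ⇒ P_{MedCo} = 86 + 0.25P_{RxPlus}.
Similarly P_{RxPlus} = 83.5 + 0.25P_{MedCo}.
Substituting the second reaction function into the first: P_{MedCo} = 86 + 0.25(83.5 + 0.25P_{MedCo}), which gives 0.9375P_{MedCo} = 106.875 ⇒ P_{MedCo} = 114.
Then P_{RxPlus} = 83.5 + 0.25·114 = 112.
q_{MedCo} = 298 − 2·114 + 112 = 182.
Profit = (114 − 23)·182 = 16562.

16562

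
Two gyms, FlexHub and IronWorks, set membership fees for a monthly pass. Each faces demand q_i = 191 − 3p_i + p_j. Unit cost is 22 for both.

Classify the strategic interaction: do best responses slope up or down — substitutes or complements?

FlexHub's profit: π = (p_{FlexHub} − 22)(191 − 3p_{FlexHub} + p_{IronWorks}).
∂π/∂p_{FlexHub} = 257 − 6p_{FlexHub} + p_{IronWorks} = 0 ⇒ p_{FlexHub} = 257/6 + (1/6)p_{IronWorks}.
The best-response slope dp_{FlexHub}/dp_{IronWorks} = 1/6 > 0: the reaction function is upward-sloping, so the choices are strategic complements.

strategic complements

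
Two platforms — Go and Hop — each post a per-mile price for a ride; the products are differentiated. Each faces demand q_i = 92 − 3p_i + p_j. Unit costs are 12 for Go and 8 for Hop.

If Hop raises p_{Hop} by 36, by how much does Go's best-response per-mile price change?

Go's profit: π = (p_{Go} − 12)(92 − 3p_{Go} + p_{Hop}).
∂π/∂p_{Go} = 128 − 6p_{Go} + p_{Hop} = 0 ⇒ p_{Go} = 64/3 + (1/6)p_{Hop}.
The reaction-function slope is 1/6, so a 36-unit rise in p_{Hop} moves p_{Go} by 1/6 × 36 = 6. Go's best response rises — the actions are strategic complements.

6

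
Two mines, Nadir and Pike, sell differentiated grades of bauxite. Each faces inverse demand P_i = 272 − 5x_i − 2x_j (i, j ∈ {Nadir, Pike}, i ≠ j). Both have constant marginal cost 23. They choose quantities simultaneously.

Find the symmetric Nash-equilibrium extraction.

Mine Nadir's profit: π = x_{Nadir}(272 − 5x_{Nadir} − 2x_{Pike}) − 23x_{Nadir}.
∂π/∂x_{Nadir} = 249 − 10x_{Nadir} − 2x_{Pike} = 0 ⇒ x_{Nadir} = 24.9 − 0.2x_{Pike}.
Setting x_{Nadir} = x_{Pike} in the reaction function: x_{Nadir} = 24.9 − 0.2x_{Nadir}, so x_{Nadir} = 24.9 / 1.2 = 20.75.

20.75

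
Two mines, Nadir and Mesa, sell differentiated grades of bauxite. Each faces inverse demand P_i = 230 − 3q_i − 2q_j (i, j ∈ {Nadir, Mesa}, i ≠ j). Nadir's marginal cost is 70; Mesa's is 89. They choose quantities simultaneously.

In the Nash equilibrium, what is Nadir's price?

Mine Nadir's profit: π = q_{Nadir}(230 − 3q_{Nadir} − 2q_{Mesa}) − 70q_{Nadir}.
∂π/∂q_{Nadir} = 160 − 6q_{Nadir} − 2q_{Mesa} = 0 ⇒ q_{Nadir} = 80/3 − (1/3)q_{Mesa}.
Similarly q_{Mesa} = 23.5 − (1/3)q_{Nadir}.
Solving the two reaction functions simultaneously: (1 − (−1/3)(−1/3))q_{Nadir} = 80/3 − (1/3)·23.5, so (8/9)q_{Nadir} = 113/6 and q_{Nadir} = 21.1875.
Then q_{Mesa} = 23.5 − (1/3)·21.1875 = 16.4375.
P_{Nadir} = 230 − 3·21.1875 − 2·16.4375 = 133.5625.

133.5625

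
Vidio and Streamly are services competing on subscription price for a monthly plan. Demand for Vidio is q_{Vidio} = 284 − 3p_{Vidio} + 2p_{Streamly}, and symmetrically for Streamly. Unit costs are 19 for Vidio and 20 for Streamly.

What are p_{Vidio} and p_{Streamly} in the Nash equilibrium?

85.4375, 85.8125

Vidio's profit: π = (p_{Vidio} − 19)(284 − 3p_{Vidio} + 2p_{Streamly}).
∂π/∂p_{Vidio} = 341 − 6p_{Vidio} + 2p_{Streamly} = 0 ⇒ p_{Vidio} = 341/6 + (1/3)p_{Streamly}.
Similarly p_{Streamly} = 172/3 + (1/3)p_{Vidio}.
Plugging p_{Streamly} into Vidio's best response: p_{Vidio} = 341/6 + (1/3)(172/3 + (1/3)p_{Vidio}) ⇒ (8/9)p_{Vidio} = 1367/18, so p_{Vidio} = 85.4375.
Then p_{Streamly} = 172/3 + (1/3)·85.4375 = 85.8125.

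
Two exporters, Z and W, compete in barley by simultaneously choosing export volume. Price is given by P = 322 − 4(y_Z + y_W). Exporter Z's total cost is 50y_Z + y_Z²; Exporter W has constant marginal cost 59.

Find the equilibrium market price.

Exporter Z's profit: π = y_Z(322 − 4(y_Z + y_W)) − 50y_Z − y_Z².
∂π/∂y_Z = 272 − 10y_Z − 4y_W = 0, so y_Z = 27.2 − 0.4y_W.
For W: ∂π/∂y_W = 263 − 8y_W − 4y_Z = 0 ⇒ y_W = 32.875 − 0.5y_Z.
Plugging y_W into Z's best response: y_Z = 27.2 − 0.4(32.875 − 0.5y_Z) ⇒ 0.8y_Z = 14.05, so y_Z = 17.5625.
Then y_W = 32.875 − 0.5·17.5625 = 771/32.
Equilibrium price: P = 322 − 4·(1333/32) = 155.375.

155.375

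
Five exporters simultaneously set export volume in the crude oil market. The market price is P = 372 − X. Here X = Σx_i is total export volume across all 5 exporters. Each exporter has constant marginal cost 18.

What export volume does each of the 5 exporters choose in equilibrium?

A representative exporter's profit is π_i = x_i(372 − X) − 18x_i, with X = x_i + Σ_{j≠i} x_j.
First-order condition: 354 − 2x_i − Σ_{j≠i} x_j = 0.
Imposing symmetry (x_j = x for all j) turns Σ_{j≠i} x_j into 4x, so 354 = 6x and x = 59.

59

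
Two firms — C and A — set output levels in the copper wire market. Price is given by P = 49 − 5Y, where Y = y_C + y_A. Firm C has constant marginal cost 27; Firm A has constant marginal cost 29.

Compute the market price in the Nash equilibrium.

35

Firm C's profit: π = y_C(49 − 5(y_C + y_A)) − 27y_C.
∂π/∂y_C = 22 − 10y_C − 5y_A = 0, so y_C = 2.2 − 0.5y_A.
By the same steps for A: y_A = 2 − 0.5y_C.
Solving the two reaction functions simultaneously: (1 − (−0.5)(−0.5))y_C = 2.2 − 0.5·2, so 0.75y_C = 1.2 and y_C = 1.6.
Then y_A = 2 − 0.5·1.6 = 1.2.
Equilibrium price: P = 49 − 5·2.8 = 35.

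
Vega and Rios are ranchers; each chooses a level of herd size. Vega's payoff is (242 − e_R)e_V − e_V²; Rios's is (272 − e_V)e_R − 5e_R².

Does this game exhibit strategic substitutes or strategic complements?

strategic substitutes

Expanding Vega's payoff: 242e_V − e_Re_V − e_V².
∂π/∂e_V = 242 − e_R − 2e_V = 0, so e_V = 121 − 0.5e_R.
The best-response slope de_V/de_R = −0.5 < 0: the reaction function is downward-sloping, so the choices are strategic substitutes.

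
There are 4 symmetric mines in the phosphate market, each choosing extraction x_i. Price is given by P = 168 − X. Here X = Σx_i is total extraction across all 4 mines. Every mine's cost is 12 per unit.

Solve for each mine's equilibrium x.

A representative mine's profit is π_i = x_i(168 − X) − 12x_i, with X = x_i + Σ_{j≠i} x_j.
First-order condition: 156 − 2x_i − Σ_{j≠i} x_j = 0.
With identical mines, set every x_j = x: then 156 − 2x − 3x = 0, i.e. x = 156/5 = 31.2.

31.2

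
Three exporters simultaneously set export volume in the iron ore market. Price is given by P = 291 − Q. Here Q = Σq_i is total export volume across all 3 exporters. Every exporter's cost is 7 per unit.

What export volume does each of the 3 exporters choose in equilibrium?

71

A representative exporter's profit is π_i = q_i(291 − Q) − 7q_i, with Q = q_i + Σ_{j≠i} q_j.
First-order condition: 284 − 2q_i − Σ_{j≠i} q_j = 0.
In a symmetric equilibrium every exporter chooses the same q, so Σ_{j≠i} q_j = 2q. The condition becomes 284 − 4q = 0, giving q = 284/4 = 71.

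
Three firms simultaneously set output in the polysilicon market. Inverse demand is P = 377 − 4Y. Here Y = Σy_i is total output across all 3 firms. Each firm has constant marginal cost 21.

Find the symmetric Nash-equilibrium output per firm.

A representative firm's profit is π_i = y_i(377 − 4Y) − 21y_i, with Y = y_i + Σ_{j≠i} y_j.
First-order condition: 356 − 8y_i − 4Σ_{j≠i} y_j = 0.
Imposing symmetry (y_j = y for all j) turns Σ_{j≠i} y_j into 2y, so 356 = 16y and y = 22.25.

22.25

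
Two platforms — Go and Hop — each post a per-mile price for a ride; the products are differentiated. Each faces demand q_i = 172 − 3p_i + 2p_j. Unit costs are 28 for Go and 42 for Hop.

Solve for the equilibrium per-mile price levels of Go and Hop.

Go's profit: π = (p_{Go} − 28)(172 − 3p_{Go} + 2p_{Hop}).
∂π/∂p_{Go} = 256 − 6p_{Go} + 2p_{Hop} = 0 ⇒ p_{Go} = 128/3 + (1/3)p_{Hop}.
Similarly p_{Hop} = 149/3 + (1/3)p_{Go}.
Plugging p_{Hop} into Go's best response: p_{Go} = 128/3 + (1/3)(149/3 + (1/3)p_{Go}) ⇒ (8/9)p_{Go} = 533/9, so p_{Go} = 66.625.
Then p_{Hop} = 149/3 + (1/3)·66.625 = 71.875.

66.625, 71.875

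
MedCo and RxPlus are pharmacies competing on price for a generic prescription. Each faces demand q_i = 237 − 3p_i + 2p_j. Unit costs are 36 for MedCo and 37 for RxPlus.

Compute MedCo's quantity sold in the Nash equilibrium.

MedCo's profit: π = (p_{MedCo} − 36)(237 − 3p_{MedCo} + 2p_{RxPlus}).
∂π/∂p_{MedCo} = 345 − 6p_{MedCo} + 2p_{RxPlus} = 0 ⇒ p_{MedCo} = 57.5 + (1/3)p_{RxPlus}.
Similarly p_{RxPlus} = 58 + (1/3)p_{MedCo}.
Plugging p_{RxPlus} into MedCo's best response: p_{MedCo} = 57.5 + (1/3)(58 + (1/3)p_{MedCo}) ⇒ (8/9)p_{MedCo} = 461/6, so p_{MedCo} = 86.4375.
Then p_{RxPlus} = 58 + (1/3)·86.4375 = 86.8125.
q_{MedCo} = 237 − 3·86.4375 + 2·86.8125 = 151.3125.

151.3125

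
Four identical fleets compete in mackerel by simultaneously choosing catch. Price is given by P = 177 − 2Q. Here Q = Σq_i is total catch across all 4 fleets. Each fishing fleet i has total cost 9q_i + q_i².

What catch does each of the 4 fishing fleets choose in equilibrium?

14

A representative fishing fleet's profit is π_i = q_i(177 − 2Q) − 9q_i − q_i², with Q = q_i + Σ_{j≠i} q_j.
First-order condition: 168 − 6q_i − 2Σ_{j≠i} q_j = 0.
With identical fishing fleets, set every q_j = q: then 168 − 6q − 6q = 0, i.e. q = 168/12 = 14.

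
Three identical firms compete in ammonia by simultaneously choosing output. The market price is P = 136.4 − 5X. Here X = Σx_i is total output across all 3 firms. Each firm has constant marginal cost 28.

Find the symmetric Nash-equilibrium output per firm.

A representative firm's profit is π_i = x_i(136.4 − 5X) − 28x_i, with X = x_i + Σ_{j≠i} x_j.
First-order condition: 108.4 − 10x_i − 5Σ_{j≠i} x_j = 0.
In a symmetric equilibrium every firm chooses the same x, so Σ_{j≠i} x_j = 2x. The condition becomes 108.4 − 20x = 0, giving x = 108.4/20 = 5.42.

5.42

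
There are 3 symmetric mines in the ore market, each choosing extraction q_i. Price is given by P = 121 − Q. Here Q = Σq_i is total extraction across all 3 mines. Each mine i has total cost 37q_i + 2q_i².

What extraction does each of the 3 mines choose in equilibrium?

A representative mine's profit is π_i = q_i(121 − Q) − 37q_i − 2q_i², with Q = q_i + Σ_{j≠i} q_j.
First-order condition: 84 − 6q_i − Σ_{j≠i} q_j = 0.
Imposing symmetry (q_j = q for all j) turns Σ_{j≠i} q_j into 2q, so 84 = 8q and q = 10.5.

10.5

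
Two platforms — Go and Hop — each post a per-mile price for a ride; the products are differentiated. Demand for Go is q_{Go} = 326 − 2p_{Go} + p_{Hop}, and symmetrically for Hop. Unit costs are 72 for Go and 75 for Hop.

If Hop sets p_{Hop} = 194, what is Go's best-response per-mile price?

Go's profit: π = (p_{Go} − 72)(326 − 2p_{Go} + p_{Hop}).
∂π/∂p_{Go} = 470 − 4p_{Go} + p_{Hop} = 0 ⇒ p_{Go} = 117.5 + 0.25p_{Hop}.
At p_{Hop} = 194: p_{Go} = 117.5 + 0.25·194 = 166.

166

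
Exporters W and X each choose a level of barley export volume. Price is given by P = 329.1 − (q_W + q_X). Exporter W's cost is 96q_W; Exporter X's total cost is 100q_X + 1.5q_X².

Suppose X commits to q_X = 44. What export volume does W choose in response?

94.55

Exporter W's profit: π = q_W(329.1 − (q_W + q_X)) − 96q_W.
∂π/∂q_W = 233.1 − 2q_W − q_X = 0, so q_W = 116.55 − 0.5q_X.
At q_X = 44: q_W = 116.55 − 0.5·44 = 94.55.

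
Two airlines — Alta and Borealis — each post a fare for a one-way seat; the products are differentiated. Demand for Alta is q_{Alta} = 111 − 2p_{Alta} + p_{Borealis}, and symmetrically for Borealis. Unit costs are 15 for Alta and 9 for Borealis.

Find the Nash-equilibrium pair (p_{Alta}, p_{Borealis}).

Alta's profit: π = (p_{Alta} − 15)(111 − 2p_{Alta} + p_{Borealis}).
∂π/∂p_{Alta} = 141 − 4p_{Alta} + p_{Borealis} = 0 ⇒ p_{Alta} = 35.25 + 0.25p_{Borealis}.
Similarly p_{Borealis} = 32.25 + 0.25p_{Alta}.
Plugging p_{Borealis} into Alta's best response: p_{Alta} = 35.25 + 0.25(32.25 + 0.25p_{Alta}) ⇒ 0.9375p_{Alta} = 43.3125, so p_{Alta} = 46.2.
Then p_{Borealis} = 32.25 + 0.25·46.2 = 43.8.

46.2, 43.8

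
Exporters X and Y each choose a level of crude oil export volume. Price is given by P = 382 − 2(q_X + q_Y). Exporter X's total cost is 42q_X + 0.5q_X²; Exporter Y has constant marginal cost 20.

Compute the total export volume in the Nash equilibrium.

110.375

Exporter X's profit: π = q_X(382 − 2(q_X + q_Y)) − 42q_X − 0.5q_X².
∂π/∂q_X = 340 − 5q_X − 2q_Y = 0, so q_X = 68 − 0.4q_Y.
For Y: ∂π/∂q_Y = 362 − 4q_Y − 2q_X = 0 ⇒ q_Y = 90.5 − 0.5q_X.
Substituting the second reaction function into the first: q_X = 68 − 0.4(90.5 − 0.5q_X), which gives 0.8q_X = 31.8 ⇒ q_X = 39.75.
Then q_Y = 90.5 − 0.5·39.75 = 70.625.
Total export volume: 39.75 + 70.625 = 110.375.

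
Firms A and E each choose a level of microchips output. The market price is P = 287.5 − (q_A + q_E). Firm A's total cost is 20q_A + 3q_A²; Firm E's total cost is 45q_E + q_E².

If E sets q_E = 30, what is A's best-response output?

29.6875

Firm A's profit: π = q_A(287.5 − (q_A + q_E)) − 20q_A − 3q_A².
∂π/∂q_A = 267.5 − 8q_A − q_E = 0, so q_A = 33.4375 − 0.125q_E.
At q_E = 30: q_A = 33.4375 − 0.125·30 = 29.6875.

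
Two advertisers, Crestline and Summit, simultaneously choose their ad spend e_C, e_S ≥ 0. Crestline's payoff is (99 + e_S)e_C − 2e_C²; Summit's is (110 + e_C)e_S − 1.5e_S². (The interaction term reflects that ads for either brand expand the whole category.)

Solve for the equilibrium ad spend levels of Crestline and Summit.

Expanding Crestline's payoff: 99e_C + e_Se_C − 2e_C².
∂π/∂e_C = 99 + e_S − 4e_C = 0, so e_C = 24.75 + 0.25e_S.
Likewise for Summit: e_S = 110/3 + (1/3)e_C.
Plugging e_S into Crestline's best response: e_C = 24.75 + 0.25(110/3 + (1/3)e_C) ⇒ (11/12)e_C = 407/12, so e_C = 37.
Then e_S = 110/3 + (1/3)·37 = 49.

37, 49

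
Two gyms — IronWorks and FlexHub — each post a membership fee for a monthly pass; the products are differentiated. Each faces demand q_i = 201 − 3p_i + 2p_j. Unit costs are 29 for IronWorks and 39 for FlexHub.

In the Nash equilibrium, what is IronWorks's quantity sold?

IronWorks's profit: π = (p_{IronWorks} − 29)(201 − 3p_{IronWorks} + 2p_{FlexHub}).
∂π/∂p_{IronWorks} = 288 − 6p_{IronWorks} + 2p_{FlexHub} = 0 ⇒ p_{IronWorks} = 48 + (1/3)p_{FlexHub}.
Similarly p_{FlexHub} = 53 + (1/3)p_{IronWorks}.
Solving the two reaction functions simultaneously: (1 − (1/3)(1/3))p_{IronWorks} = 48 + (1/3)·53, so (8/9)p_{IronWorks} = 197/3 and p_{IronWorks} = 73.875.
Then p_{FlexHub} = 53 + (1/3)·73.875 = 77.625.
q_{IronWorks} = 201 − 3·73.875 + 2·77.625 = 134.625.

134.625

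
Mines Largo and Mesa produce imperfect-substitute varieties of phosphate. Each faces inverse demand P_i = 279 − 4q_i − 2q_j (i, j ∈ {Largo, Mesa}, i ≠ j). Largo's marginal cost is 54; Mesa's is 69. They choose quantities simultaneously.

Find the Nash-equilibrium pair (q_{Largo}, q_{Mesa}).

23, 20.5

Mine Largo's profit: π = q_{Largo}(279 − 4q_{Largo} − 2q_{Mesa}) − 54q_{Largo}.
∂π/∂q_{Largo} = 225 − 8q_{Largo} − 2q_{Mesa} = 0 ⇒ q_{Largo} = 28.125 − 0.25q_{Mesa}.
Similarly q_{Mesa} = 26.25 − 0.25q_{Largo}.
Plugging q_{Mesa} into Largo's best response: q_{Largo} = 28.125 − 0.25(26.25 − 0.25q_{Largo}) ⇒ 0.9375q_{Largo} = 21.5625, so q_{Largo} = 23.
Then q_{Mesa} = 26.25 − 0.25·23 = 20.5.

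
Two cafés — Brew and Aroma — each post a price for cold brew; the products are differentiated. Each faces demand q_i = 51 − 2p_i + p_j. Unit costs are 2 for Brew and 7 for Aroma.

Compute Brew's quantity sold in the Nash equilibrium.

34

Brew's profit: π = (p_{Brew} − 2)(51 − 2p_{Brew} + p_{Aroma}).
∂π/∂p_{Brew} = 55 − 4p_{Brew} + p_{Aroma} = 0 ⇒ p_{Brew} = 13.75 + 0.25p_{Aroma}.
Similarly p_{Aroma} = 16.25 + 0.25p_{Brew}.
Substituting the second reaction function into the first: p_{Brew} = 13.75 + 0.25(16.25 + 0.25p_{Brew}), which gives 0.9375p_{Brew} = 17.8125 ⇒ p_{Brew} = 19.
Then p_{Aroma} = 16.25 + 0.25·19 = 21.
q_{Brew} = 51 − 2·19 + 21 = 34.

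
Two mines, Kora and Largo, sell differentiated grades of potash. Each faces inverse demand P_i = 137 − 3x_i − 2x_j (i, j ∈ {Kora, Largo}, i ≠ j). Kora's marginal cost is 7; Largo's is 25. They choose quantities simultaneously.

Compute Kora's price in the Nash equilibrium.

59.125

Mine Kora's profit: π = x_{Kora}(137 − 3x_{Kora} − 2x_{Largo}) − 7x_{Kora}.
∂π/∂x_{Kora} = 130 − 6x_{Kora} − 2x_{Largo} = 0 ⇒ x_{Kora} = 65/3 − (1/3)x_{Largo}.
Similarly x_{Largo} = 56/3 − (1/3)x_{Kora}.
Solving the two reaction functions simultaneously: (1 − (−1/3)(−1/3))x_{Kora} = 65/3 − (1/3)·(56/3), so (8/9)x_{Kora} = 139/9 and x_{Kora} = 17.375.
Then x_{Largo} = 56/3 − (1/3)·17.375 = 12.875.
P_{Kora} = 137 − 3·17.375 − 2·12.875 = 59.125.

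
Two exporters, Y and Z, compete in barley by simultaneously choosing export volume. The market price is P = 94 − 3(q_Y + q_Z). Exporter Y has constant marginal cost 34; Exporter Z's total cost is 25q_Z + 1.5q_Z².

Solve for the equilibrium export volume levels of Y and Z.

7.4, 5.2

Exporter Y's profit: π = q_Y(94 − 3(q_Y + q_Z)) − 34q_Y.
∂π/∂q_Y = 60 − 6q_Y − 3q_Z = 0, so q_Y = 10 − 0.5q_Z.
For Z: ∂π/∂q_Z = 69 − 9q_Z − 3q_Y = 0 ⇒ q_Z = 23/3 − (1/3)q_Y.
Substituting the second reaction function into the first: q_Y = 10 − 0.5(23/3 − (1/3)q_Y), which gives (5/6)q_Y = 37/6 ⇒ q_Y = 7.4.
Then q_Z = 23/3 − (1/3)·7.4 = 5.2.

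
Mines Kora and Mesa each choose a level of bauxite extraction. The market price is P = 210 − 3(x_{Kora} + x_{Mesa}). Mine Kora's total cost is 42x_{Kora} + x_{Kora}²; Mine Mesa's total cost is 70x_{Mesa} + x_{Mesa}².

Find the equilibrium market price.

Mine Kora's profit: π = x_{Kora}(210 − 3(x_{Kora} + x_{Mesa})) − 42x_{Kora} − x_{Kora}².
∂π/∂x_{Kora} = 168 − 8x_{Kora} − 3x_{Mesa} = 0, so x_{Kora} = 21 − 0.375x_{Mesa}.
By the same steps for Mesa: x_{Mesa} = 17.5 − 0.375x_{Kora}.
Solving the two reaction functions simultaneously: (1 − (−0.375)(−0.375))x_{Kora} = 21 − 0.375·17.5, so (55/64)x_{Kora} = 14.4375 and x_{Kora} = 16.8.
Then x_{Mesa} = 17.5 − 0.375·16.8 = 11.2.
Equilibrium price: P = 210 − 3·28 = 126.

126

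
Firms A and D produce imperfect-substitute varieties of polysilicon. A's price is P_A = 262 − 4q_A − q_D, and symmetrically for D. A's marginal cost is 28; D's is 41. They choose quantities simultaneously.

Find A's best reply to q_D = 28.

25.75

Firm A's profit: π = q_A(262 − 4q_A − q_D) − 28q_A.
∂π/∂q_A = 234 − 8q_A − q_D = 0 ⇒ q_A = 29.25 − 0.125q_D.
At q_D = 28: q_A = 29.25 − 0.125·28 = 25.75.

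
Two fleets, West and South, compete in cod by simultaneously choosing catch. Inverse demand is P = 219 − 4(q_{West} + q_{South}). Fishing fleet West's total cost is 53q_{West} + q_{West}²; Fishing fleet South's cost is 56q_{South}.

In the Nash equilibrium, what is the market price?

Fishing fleet West's profit: π = q_{West}(219 − 4(q_{West} + q_{South})) − 53q_{West} − q_{West}².
∂π/∂q_{West} = 166 − 10q_{West} − 4q_{South} = 0, so q_{West} = 16.6 − 0.4q_{South}.
For South: ∂π/∂q_{South} = 163 − 8q_{South} − 4q_{West} = 0 ⇒ q_{South} = 20.375 − 0.5q_{West}.
Substituting the second reaction function into the first: q_{West} = 16.6 − 0.4(20.375 − 0.5q_{West}), which gives 0.8q_{West} = 8.45 ⇒ q_{West} = 10.5625.
Then q_{South} = 20.375 − 0.5·10.5625 = 483/32.
Equilibrium price: P = 219 − 4·(821/32) = 116.375.

116.375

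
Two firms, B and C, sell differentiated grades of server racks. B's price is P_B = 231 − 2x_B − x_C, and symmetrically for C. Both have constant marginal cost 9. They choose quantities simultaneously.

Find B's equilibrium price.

Firm B's profit: π = x_B(231 − 2x_B − x_C) − 9x_B.
∂π/∂x_B = 222 − 4x_B − x_C = 0 ⇒ x_B = 55.5 − 0.25x_C.
Setting x_B = x_C in the reaction function: x_B = 55.5 − 0.25x_B, so x_B = 55.5 / 1.25 = 44.4.
P_B = 231 − 2·44.4 − 44.4 = 97.8.

97.8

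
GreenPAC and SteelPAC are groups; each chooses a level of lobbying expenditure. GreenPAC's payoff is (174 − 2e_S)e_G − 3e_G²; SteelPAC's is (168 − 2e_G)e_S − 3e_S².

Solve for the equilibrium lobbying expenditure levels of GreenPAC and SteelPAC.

22.125, 20.625

Expanding GreenPAC's payoff: 174e_G − 2e_Se_G − 3e_G².
∂π/∂e_G = 174 − 2e_S − 6e_G = 0, so e_G = 29 − (1/3)e_S.
Likewise for SteelPAC: e_S = 28 − (1/3)e_G.
Solving the two reaction functions simultaneously: (1 − (−1/3)(−1/3))e_G = 29 − (1/3)·28, so (8/9)e_G = 59/3 and e_G = 22.125.
Then e_S = 28 − (1/3)·22.125 = 20.625.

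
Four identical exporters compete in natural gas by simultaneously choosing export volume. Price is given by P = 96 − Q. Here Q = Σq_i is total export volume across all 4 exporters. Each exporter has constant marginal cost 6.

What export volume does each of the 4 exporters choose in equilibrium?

A representative exporter's profit is π_i = q_i(96 − Q) − 6q_i, with Q = q_i + Σ_{j≠i} q_j.
First-order condition: 90 − 2q_i − Σ_{j≠i} q_j = 0.
Imposing symmetry (q_j = q for all j) turns Σ_{j≠i} q_j into 3q, so 90 = 5q and q = 18.

18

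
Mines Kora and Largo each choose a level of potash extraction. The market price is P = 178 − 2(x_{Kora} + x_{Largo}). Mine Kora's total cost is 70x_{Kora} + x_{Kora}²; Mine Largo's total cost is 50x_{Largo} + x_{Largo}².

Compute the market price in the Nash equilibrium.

119

Mine Kora's profit: π = x_{Kora}(178 − 2(x_{Kora} + x_{Largo})) − 70x_{Kora} − x_{Kora}².
∂π/∂x_{Kora} = 108 − 6x_{Kora} − 2x_{Largo} = 0, so x_{Kora} = 18 − (1/3)x_{Largo}.
By the same steps for Largo: x_{Largo} = 64/3 − (1/3)x_{Kora}.
Substituting the second reaction function into the first: x_{Kora} = 18 − (1/3)(64/3 − (1/3)x_{Kora}), which gives (8/9)x_{Kora} = 98/9 ⇒ x_{Kora} = 12.25.
Then x_{Largo} = 64/3 − (1/3)·12.25 = 17.25.
Equilibrium price: P = 178 − 2·29.5 = 119.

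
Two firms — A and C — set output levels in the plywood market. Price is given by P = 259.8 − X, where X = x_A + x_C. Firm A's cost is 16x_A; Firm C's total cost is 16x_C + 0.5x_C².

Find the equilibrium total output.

Firm A's profit: π = x_A(259.8 − (x_A + x_C)) − 16x_A.
∂π/∂x_A = 243.8 − 2x_A − x_C = 0, so x_A = 121.9 − 0.5x_C.
For C: ∂π/∂x_C = 243.8 − 3x_C − x_A = 0 ⇒ x_C = 1219/15 − (1/3)x_A.
Solving the two reaction functions simultaneously: (1 − (−0.5)(−1/3))x_A = 121.9 − 0.5·(1219/15), so (5/6)x_A = 1219/15 and x_A = 97.52.
Then x_C = 1219/15 − (1/3)·97.52 = 48.76.
Total output: 97.52 + 48.76 = 146.28.

146.28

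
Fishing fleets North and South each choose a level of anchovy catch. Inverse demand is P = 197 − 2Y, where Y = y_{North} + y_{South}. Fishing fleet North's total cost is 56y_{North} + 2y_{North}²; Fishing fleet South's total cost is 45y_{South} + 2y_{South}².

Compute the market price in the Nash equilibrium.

Fishing fleet North's profit: π = y_{North}(197 − 2(y_{North} + y_{South})) − 56y_{North} − 2y_{North}².
∂π/∂y_{North} = 141 − 8y_{North} − 2y_{South} = 0, so y_{North} = 17.625 − 0.25y_{South}.
By the same steps for South: y_{South} = 19 − 0.25y_{North}.
Solving the two reaction functions simultaneously: (1 − (−0.25)(−0.25))y_{North} = 17.625 − 0.25·19, so 0.9375y_{North} = 12.875 and y_{North} = 206/15.
Then y_{South} = 19 − 0.25·(206/15) = 467/30.
Equilibrium price: P = 197 − 2·29.3 = 138.4.

138.4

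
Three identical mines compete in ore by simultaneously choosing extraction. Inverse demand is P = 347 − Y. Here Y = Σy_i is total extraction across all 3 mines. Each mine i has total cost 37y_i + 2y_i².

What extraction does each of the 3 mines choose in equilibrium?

A representative mine's profit is π_i = y_i(347 − Y) − 37y_i − 2y_i², with Y = y_i + Σ_{j≠i} y_j.
First-order condition: 310 − 6y_i − Σ_{j≠i} y_j = 0.
In a symmetric equilibrium every mine chooses the same y, so Σ_{j≠i} y_j = 2y. The condition becomes 310 − 8y = 0, giving y = 310/8 = 38.75.

38.75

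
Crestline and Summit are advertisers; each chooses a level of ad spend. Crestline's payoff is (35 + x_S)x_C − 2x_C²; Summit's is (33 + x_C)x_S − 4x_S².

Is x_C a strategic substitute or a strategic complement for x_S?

Expanding Crestline's payoff: 35x_C + x_Sx_C − 2x_C².
∂π/∂x_C = 35 + x_S − 4x_C = 0, so x_C = 8.75 + 0.25x_S.
The best-response slope dx_C/dx_S = 0.25 > 0: the reaction function is upward-sloping, so the choices are strategic complements.

strategic complements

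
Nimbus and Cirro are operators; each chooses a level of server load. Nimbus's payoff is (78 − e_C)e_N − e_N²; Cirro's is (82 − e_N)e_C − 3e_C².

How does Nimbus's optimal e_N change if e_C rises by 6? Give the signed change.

-3

Expanding Nimbus's payoff: 78e_N − e_Ce_N − e_N².
∂π/∂e_N = 78 − e_C − 2e_N = 0, so e_N = 39 − 0.5e_C.
The reaction-function slope is −0.5, so a 6-unit rise in e_C moves e_N by −0.5 × 6 = −3. Nimbus's best response falls — the actions are strategic substitutes.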